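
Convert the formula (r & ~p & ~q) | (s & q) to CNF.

(r & ~p & ~q) | (s & q)
≡ (r | s) & (r | q) & (~p | s) & (~p | q) & (~q | s) & (~q | q)   [distribute | over &]
≡ (r | s) & (r | q) & (~p | s) & (~p | q) & (~q | s)   [simplify]

(r | s) & (r | q) & (~p | s) & (~p | q) & (~q | s)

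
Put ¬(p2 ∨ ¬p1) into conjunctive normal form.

¬p2 ∧ p1

¬(p2 ∨ ¬p1)
≡ ¬p2 ∧ ¬¬p1   (De Morgan)
≡ ¬p2 ∧ p1   (double negation)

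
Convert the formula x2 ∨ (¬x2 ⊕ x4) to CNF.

x2 ∨ (¬x2 ⊕ x4)
⇔ x2 ∨ (¬x2 ∨ x4) ∧ ¬(¬x2 ∧ x4)   [expand ⊕]
⇔ x2 ∨ (¬x2 ∨ x4) ∧ (¬¬x2 ∨ ¬x4)   [De Morgan]
⇔ x2 ∨ (¬x2 ∨ x4) ∧ (x2 ∨ ¬x4)   [double negation]
⇔ (x2 ∨ ¬x2 ∨ x4) ∧ (x2 ∨ x2 ∨ ¬x4)   [distribute ∨ over ∧]
⇔ x2 ∨ ¬x4   [simplify]

x2 ∨ ¬x4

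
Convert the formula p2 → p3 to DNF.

¬p2 ∨ p3

p2 → p3
≡ ¬p2 ∨ p3   [eliminate →]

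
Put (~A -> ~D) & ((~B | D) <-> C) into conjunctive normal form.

(A | ~D) & (B | C) & (~D | C) & (~C | ~B | D)

(~A -> ~D) & ((~B | D) <-> C)
≡ (~~A | ~D) & ((~B | D) <-> C)   [eliminate ->]
≡ (~~A | ~D) & ((~B | D) -> C) & (C -> (~B | D))   [eliminate <->]
≡ (~~A | ~D) & (~(~B | D) | C) & (C -> (~B | D))   [eliminate ->]
≡ (~~A | ~D) & (~(~B | D) | C) & (~C | ~B | D)   [eliminate ->]
≡ (A | ~D) & (~(~B | D) | C) & (~C | ~B | D)   [double negation]
≡ (A | ~D) & ((~~B & ~D) | C) & (~C | ~B | D)   [De Morgan]
≡ (A | ~D) & ((B & ~D) | C) & (~C | ~B | D)   [double negation]
≡ (A | ~D) & (B | C) & (~D | C) & (~C | ~B | D)   [distribute | over &]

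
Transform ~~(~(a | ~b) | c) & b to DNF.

~~(~(a | ~b) | c) & b
≡ (~(a | ~b) | c) & b   [double negation]
≡ ((~a & ~~b) | c) & b   [De Morgan]
≡ ((~a & b) | c) & b   [double negation]
≡ (~a & b & b) | (c & b)   [distribute & over |]
≡ (~a & b) | (c & b)   [simplify]

(~a & b) | (c & b)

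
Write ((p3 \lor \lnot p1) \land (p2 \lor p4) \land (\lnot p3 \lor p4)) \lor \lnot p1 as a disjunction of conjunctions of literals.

((p3 \lor \lnot p1) \land (p2 \lor p4) \land (\lnot p3 \lor p4)) \lor \lnot p1
⇔ (p3 \land p2 \land \lnot p3) \lor (p3 \land p2 \land p4) \lor (p3 \land p4 \land \lnot p3) \lor (p3 \land p4 \land p4) \lor (\lnot p1 \land p2 \land \lnot p3) \lor (\lnot p1 \land p2 \land p4) \lor (\lnot p1 \land p4 \land \lnot p3) \lor (\lnot p1 \land p4 \land p4) \lor \lnot p1   [distribute \land over \lor]
⇔ (p3 \land p4) \lor \lnot p1   [simplify]

(p3 \land p4) \lor \lnot p1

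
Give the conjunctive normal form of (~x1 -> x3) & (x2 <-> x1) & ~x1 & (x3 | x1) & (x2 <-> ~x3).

(x1 | x3) & (~x2 | x1) & ~x1 & (~x2 | ~x3) & (x3 | x2)

(~x1 -> x3) & (x2 <-> x1) & ~x1 & (x3 | x1) & (x2 <-> ~x3)
⇔ (~~x1 | x3) & (x2 <-> x1) & ~x1 & (x3 | x1) & (x2 <-> ~x3)
⇔ (~~x1 | x3) & (x2 -> x1) & (x1 -> x2) & ~x1 & (x3 | x1) & (x2 <-> ~x3)
⇔ (~~x1 | x3) & (~x2 | x1) & (x1 -> x2) & ~x1 & (x3 | x1) & (x2 <-> ~x3)
⇔ (~~x1 | x3) & (~x2 | x1) & (~x1 | x2) & ~x1 & (x3 | x1) & (x2 <-> ~x3)
⇔ (~~x1 | x3) & (~x2 | x1) & (~x1 | x2) & ~x1 & (x3 | x1) & (x2 -> ~x3) & (~x3 -> x2)
⇔ (~~x1 | x3) & (~x2 | x1) & (~x1 | x2) & ~x1 & (x3 | x1) & (~x2 | ~x3) & (~x3 -> x2)
⇔ (~~x1 | x3) & (~x2 | x1) & (~x1 | x2) & ~x1 & (x3 | x1) & (~x2 | ~x3) & (~~x3 | x2)
⇔ (x1 | x3) & (~x2 | x1) & (~x1 | x2) & ~x1 & (x3 | x1) & (~x2 | ~x3) & (~~x3 | x2)
⇔ (x1 | x3) & (~x2 | x1) & (~x1 | x2) & ~x1 & (x3 | x1) & (~x2 | ~x3) & (x3 | x2)
⇔ (x1 | x3) & (~x2 | x1) & ~x1 & (~x2 | ~x3) & (x3 | x2)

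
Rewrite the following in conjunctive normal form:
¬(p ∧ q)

¬p ∨ ¬q

¬(p ∧ q)
≡ ¬p ∨ ¬q   [De Morgan]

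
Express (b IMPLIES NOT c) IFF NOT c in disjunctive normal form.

(b AND c) OR NOT c

(b IMPLIES NOT c) IFF NOT c
≡ ((b IMPLIES NOT c) IMPLIES NOT c) AND (NOT c IMPLIES (b IMPLIES NOT c))   — eliminate IFF
≡ (NOT (b IMPLIES NOT c) OR NOT c) AND (NOT c IMPLIES (b IMPLIES NOT c))   — eliminate IMPLIES
≡ (NOT (NOT b OR NOT c) OR NOT c) AND (NOT c IMPLIES (b IMPLIES NOT c))   — eliminate IMPLIES
≡ (NOT (NOT b OR NOT c) OR NOT c) AND (NOT NOT c OR (b IMPLIES NOT c))   — eliminate IMPLIES
≡ (NOT (NOT b OR NOT c) OR NOT c) AND (NOT NOT c OR NOT b OR NOT c)   — eliminate IMPLIES
≡ ((NOT NOT b AND NOT NOT c) OR NOT c) AND (NOT NOT c OR NOT b OR NOT c)   — De Morgan
≡ ((b AND NOT NOT c) OR NOT c) AND (NOT NOT c OR NOT b OR NOT c)   — double negation
≡ ((b AND c) OR NOT c) AND (NOT NOT c OR NOT b OR NOT c)   — double negation
≡ ((b AND c) OR NOT c) AND (c OR NOT b OR NOT c)   — double negation
≡ (b AND c AND c) OR (b AND c AND NOT b) OR (b AND c AND NOT c) OR (NOT c AND c) OR (NOT c AND NOT b) OR (NOT c AND NOT c)   — distribute AND over OR
≡ (b AND c) OR NOT c   — simplify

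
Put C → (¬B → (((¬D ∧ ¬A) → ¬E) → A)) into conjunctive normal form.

(¬C ∨ B ∨ ¬D ∨ A) ∧ (¬C ∨ B ∨ E ∨ A)

C → (¬B → (((¬D ∧ ¬A) → ¬E) → A))
≡ ¬C ∨ (¬B → (((¬D ∧ ¬A) → ¬E) → A))   [eliminate →]
≡ ¬C ∨ ¬¬B ∨ (((¬D ∧ ¬A) → ¬E) → A)   [eliminate →]
≡ ¬C ∨ ¬¬B ∨ ¬((¬D ∧ ¬A) → ¬E) ∨ A   [eliminate →]
≡ ¬C ∨ ¬¬B ∨ ¬(¬(¬D ∧ ¬A) ∨ ¬E) ∨ A   [eliminate →]
≡ ¬C ∨ B ∨ ¬(¬(¬D ∧ ¬A) ∨ ¬E) ∨ A   [double negation]
≡ ¬C ∨ B ∨ (¬¬(¬D ∧ ¬A) ∧ ¬¬E) ∨ A   [De Morgan]
≡ ¬C ∨ B ∨ (¬D ∧ ¬A ∧ ¬¬E) ∨ A   [double negation]
≡ ¬C ∨ B ∨ (¬D ∧ ¬A ∧ E) ∨ A   [double negation]
≡ (¬C ∨ B ∨ ¬D ∨ A) ∧ (¬C ∨ B ∨ ¬A ∨ A) ∧ (¬C ∨ B ∨ E ∨ A)   [distribute ∨ over ∧]
≡ (¬C ∨ B ∨ ¬D ∨ A) ∧ (¬C ∨ B ∨ E ∨ A)   [simplify]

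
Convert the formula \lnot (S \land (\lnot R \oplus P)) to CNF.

\lnot (S \land (\lnot R \oplus P))
≡ \lnot (S \land (\lnot R \lor P) \land \lnot (\lnot R \land P))
≡ \lnot S \lor \lnot (\lnot R \lor P) \lor \lnot \lnot (\lnot R \land P)
≡ \lnot S \lor (\lnot \lnot R \land \lnot P) \lor \lnot \lnot (\lnot R \land P)
≡ \lnot S \lor (R \land \lnot P) \lor \lnot \lnot (\lnot R \land P)
≡ \lnot S \lor (R \land \lnot P) \lor (\lnot R \land P)
≡ (\lnot S \lor R \lor \lnot R) \land (\lnot S \lor R \lor P) \land (\lnot S \lor \lnot P \lor \lnot R) \land (\lnot S \lor \lnot P \lor P)
≡ (\lnot S \lor R \lor P) \land (\lnot S \lor \lnot P \lor \lnot R)

(\lnot S \lor R \lor P) \land (\lnot S \lor \lnot P \lor \lnot R)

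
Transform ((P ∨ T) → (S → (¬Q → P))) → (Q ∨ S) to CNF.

S ∨ Q

((P ∨ T) → (S → (¬Q → P))) → (Q ∨ S)
= ¬((P ∨ T) → (S → (¬Q → P))) ∨ Q ∨ S   [eliminate →]
= ¬(¬(P ∨ T) ∨ (S → (¬Q → P))) ∨ Q ∨ S   [eliminate →]
= ¬(¬(P ∨ T) ∨ ¬S ∨ (¬Q → P)) ∨ Q ∨ S   [eliminate →]
= ¬(¬(P ∨ T) ∨ ¬S ∨ ¬¬Q ∨ P) ∨ Q ∨ S   [eliminate →]
= (¬¬(P ∨ T) ∧ ¬¬S ∧ ¬¬¬Q ∧ ¬P) ∨ Q ∨ S   [De Morgan]
= ((P ∨ T) ∧ ¬¬S ∧ ¬¬¬Q ∧ ¬P) ∨ Q ∨ S   [double negation]
= ((P ∨ T) ∧ S ∧ ¬¬¬Q ∧ ¬P) ∨ Q ∨ S   [double negation]
= ((P ∨ T) ∧ S ∧ ¬Q ∧ ¬P) ∨ Q ∨ S   [double negation]
= (P ∨ T ∨ Q ∨ S) ∧ (S ∨ Q ∨ S) ∧ (¬Q ∨ Q ∨ S) ∧ (¬P ∨ Q ∨ S)   [distribute ∨ over ∧]
= S ∨ Q   [simplify]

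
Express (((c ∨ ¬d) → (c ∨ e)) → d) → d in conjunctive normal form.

(((c ∨ ¬d) → (c ∨ e)) → d) → d
= ¬(((c ∨ ¬d) → (c ∨ e)) → d) ∨ d
= ¬(¬((c ∨ ¬d) → (c ∨ e)) ∨ d) ∨ d
= ¬(¬(¬(c ∨ ¬d) ∨ c ∨ e) ∨ d) ∨ d
= (¬¬(¬(c ∨ ¬d) ∨ c ∨ e) ∧ ¬d) ∨ d
= ((¬(c ∨ ¬d) ∨ c ∨ e) ∧ ¬d) ∨ d
= (((¬c ∧ ¬¬d) ∨ c ∨ e) ∧ ¬d) ∨ d
= (((¬c ∧ d) ∨ c ∨ e) ∧ ¬d) ∨ d
= (¬c ∨ c ∨ e ∨ d) ∧ (d ∨ c ∨ e ∨ d) ∧ (¬d ∨ d)
= d ∨ c ∨ e

d ∨ c ∨ e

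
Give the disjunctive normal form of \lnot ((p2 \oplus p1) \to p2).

\lnot p2 \land p1

\lnot ((p2 \oplus p1) \to p2)
≡ \lnot (\lnot (p2 \oplus p1) \lor p2)   [eliminate \to]
≡ \lnot (\lnot ((p2 \land \lnot p1) \lor (\lnot p2 \land p1)) \lor p2)   [expand \oplus]
≡ \lnot \lnot ((p2 \land \lnot p1) \lor (\lnot p2 \land p1)) \land \lnot p2   [De Morgan]
≡ ((p2 \land \lnot p1) \lor (\lnot p2 \land p1)) \land \lnot p2   [double negation]
≡ (p2 \land \lnot p1 \land \lnot p2) \lor (\lnot p2 \land p1 \land \lnot p2)   [distribute \land over \lor]
≡ \lnot p2 \land p1   [simplify]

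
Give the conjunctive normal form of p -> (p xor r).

p -> (p xor r)
≡ ~p | (p xor r)   [eliminate ->]
≡ ~p | ((p | r) & ~(p & r))   [expand xor]
≡ ~p | ((p | r) & (~p | ~r))   [De Morgan]
≡ (~p | p | r) & (~p | ~p | ~r)   [distribute | over &]
≡ ~p | ~r   [simplify]

~p | ~r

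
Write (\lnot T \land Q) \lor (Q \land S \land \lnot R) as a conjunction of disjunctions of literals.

(\lnot T \land Q) \lor (Q \land S \land \lnot R)
≡ (\lnot T \lor Q) \land (\lnot T \lor S) \land (\lnot T \lor \lnot R) \land (Q \lor Q) \land (Q \lor S) \land (Q \lor \lnot R)   — distribute \lor over \land
≡ (\lnot T \lor S) \land (\lnot T \lor \lnot R) \land Q   — simplify

(\lnot T \lor S) \land (\lnot T \lor \lnot R) \land Q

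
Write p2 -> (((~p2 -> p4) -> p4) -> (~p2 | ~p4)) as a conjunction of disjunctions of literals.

p2 -> (((~p2 -> p4) -> p4) -> (~p2 | ~p4))
≡ ~p2 | (((~p2 -> p4) -> p4) -> (~p2 | ~p4))
≡ ~p2 | ~((~p2 -> p4) -> p4) | ~p2 | ~p4
≡ ~p2 | ~(~(~p2 -> p4) | p4) | ~p2 | ~p4
≡ ~p2 | ~(~(~~p2 | p4) | p4) | ~p2 | ~p4
≡ ~p2 | (~~(~~p2 | p4) & ~p4) | ~p2 | ~p4
≡ ~p2 | ((~~p2 | p4) & ~p4) | ~p2 | ~p4
≡ ~p2 | ((p2 | p4) & ~p4) | ~p2 | ~p4
≡ (~p2 | p2 | p4 | ~p2 | ~p4) & (~p2 | ~p4 | ~p2 | ~p4)
≡ ~p2 | ~p4

~p2 | ~p4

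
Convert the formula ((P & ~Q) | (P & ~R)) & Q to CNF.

P & (~Q | ~R) & Q

((P & ~Q) | (P & ~R)) & Q
⇔ (P | P) & (P | ~R) & (~Q | P) & (~Q | ~R) & Q   [distribute | over &]
⇔ P & (~Q | ~R) & Q   [simplify]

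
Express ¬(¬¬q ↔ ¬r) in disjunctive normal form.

(q ∧ r) ∨ (¬r ∧ ¬q)

¬(¬¬q ↔ ¬r)
≡ ¬((¬¬q → ¬r) ∧ (¬r → ¬¬q))   [eliminate ↔]
≡ ¬((¬¬¬q ∨ ¬r) ∧ (¬r → ¬¬q))   [eliminate →]
≡ ¬((¬¬¬q ∨ ¬r) ∧ (¬¬r ∨ ¬¬q))   [eliminate →]
≡ ¬(¬¬¬q ∨ ¬r) ∨ ¬(¬¬r ∨ ¬¬q)   [De Morgan]
≡ (¬¬¬¬q ∧ ¬¬r) ∨ ¬(¬¬r ∨ ¬¬q)   [De Morgan]
≡ (¬¬q ∧ ¬¬r) ∨ ¬(¬¬r ∨ ¬¬q)   [double negation]
≡ (q ∧ ¬¬r) ∨ ¬(¬¬r ∨ ¬¬q)   [double negation]
≡ (q ∧ r) ∨ ¬(¬¬r ∨ ¬¬q)   [double negation]
≡ (q ∧ r) ∨ (¬¬¬r ∧ ¬¬¬q)   [De Morgan]
≡ (q ∧ r) ∨ (¬r ∧ ¬¬¬q)   [double negation]
≡ (q ∧ r) ∨ (¬r ∧ ¬q)   [double negation]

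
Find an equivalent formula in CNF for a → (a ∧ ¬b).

¬a ∨ ¬b

a → (a ∧ ¬b)
⇔ ¬a ∨ (a ∧ ¬b)   [eliminate →]
⇔ (¬a ∨ a) ∧ (¬a ∨ ¬b)   [distribute ∨ over ∧]
⇔ ¬a ∨ ¬b   [simplify]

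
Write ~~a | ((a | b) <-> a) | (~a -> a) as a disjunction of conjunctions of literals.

a | (~a & ~b)

~~a | ((a | b) <-> a) | (~a -> a)
≡ ~~a | (((a | b) -> a) & (a -> (a | b))) | (~a -> a)
≡ ~~a | ((~(a | b) | a) & (a -> (a | b))) | (~a -> a)
≡ ~~a | ((~(a | b) | a) & (~a | a | b)) | (~a -> a)
≡ ~~a | ((~(a | b) | a) & (~a | a | b)) | ~~a | a
≡ a | ((~(a | b) | a) & (~a | a | b)) | ~~a | a
≡ a | (((~a & ~b) | a) & (~a | a | b)) | ~~a | a
≡ a | (((~a & ~b) | a) & (~a | a | b)) | a | a
≡ a | (~a & ~b & ~a) | (~a & ~b & a) | (~a & ~b & b) | (a & ~a) | (a & a) | (a & b) | a | a
≡ a | (~a & ~b)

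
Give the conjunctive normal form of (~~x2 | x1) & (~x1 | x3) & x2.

(~x1 | x3) & x2

(~~x2 | x1) & (~x1 | x3) & x2
⇔ (x2 | x1) & (~x1 | x3) & x2   [double negation]
⇔ (~x1 | x3) & x2   [simplify]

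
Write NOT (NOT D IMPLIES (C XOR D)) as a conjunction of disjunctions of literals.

NOT (NOT D IMPLIES (C XOR D))
= NOT (NOT NOT D OR (C XOR D))   [eliminate IMPLIES]
= NOT (NOT NOT D OR ((C OR D) AND NOT (C AND D)))   [expand XOR]
= NOT NOT NOT D AND NOT ((C OR D) AND NOT (C AND D))   [De Morgan]
= NOT D AND NOT ((C OR D) AND NOT (C AND D))   [double negation]
= NOT D AND (NOT (C OR D) OR NOT NOT (C AND D))   [De Morgan]
= NOT D AND ((NOT C AND NOT D) OR NOT NOT (C AND D))   [De Morgan]
= NOT D AND ((NOT C AND NOT D) OR (C AND D))   [double negation]
= NOT D AND (NOT C OR C) AND (NOT C OR D) AND (NOT D OR C) AND (NOT D OR D)   [distribute OR over AND]
= NOT D AND (NOT C OR D)   [simplify]

NOT D AND (NOT C OR D)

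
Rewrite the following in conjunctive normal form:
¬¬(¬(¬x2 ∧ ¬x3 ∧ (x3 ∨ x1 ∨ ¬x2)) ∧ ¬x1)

¬¬(¬(¬x2 ∧ ¬x3 ∧ (x3 ∨ x1 ∨ ¬x2)) ∧ ¬x1)
≡ ¬(¬x2 ∧ ¬x3 ∧ (x3 ∨ x1 ∨ ¬x2)) ∧ ¬x1
≡ (¬¬x2 ∨ ¬¬x3 ∨ ¬(x3 ∨ x1 ∨ ¬x2)) ∧ ¬x1
≡ (x2 ∨ ¬¬x3 ∨ ¬(x3 ∨ x1 ∨ ¬x2)) ∧ ¬x1
≡ (x2 ∨ x3 ∨ ¬(x3 ∨ x1 ∨ ¬x2)) ∧ ¬x1
≡ (x2 ∨ x3 ∨ (¬x3 ∧ ¬x1 ∧ ¬¬x2)) ∧ ¬x1
≡ (x2 ∨ x3 ∨ (¬x3 ∧ ¬x1 ∧ x2)) ∧ ¬x1
≡ (x2 ∨ x3 ∨ ¬x3) ∧ (x2 ∨ x3 ∨ ¬x1) ∧ (x2 ∨ x3 ∨ x2) ∧ ¬x1
≡ (x2 ∨ x3) ∧ ¬x1

(x2 ∨ x3) ∧ ¬x1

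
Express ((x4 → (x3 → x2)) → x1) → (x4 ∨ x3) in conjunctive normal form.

¬x1 ∨ x4 ∨ x3

((x4 → (x3 → x2)) → x1) → (x4 ∨ x3)
≡ ¬((x4 → (x3 → x2)) → x1) ∨ x4 ∨ x3   [eliminate →]
≡ ¬(¬(x4 → (x3 → x2)) ∨ x1) ∨ x4 ∨ x3   [eliminate →]
≡ ¬(¬(¬x4 ∨ (x3 → x2)) ∨ x1) ∨ x4 ∨ x3   [eliminate →]
≡ ¬(¬(¬x4 ∨ ¬x3 ∨ x2) ∨ x1) ∨ x4 ∨ x3   [eliminate →]
≡ (¬¬(¬x4 ∨ ¬x3 ∨ x2) ∧ ¬x1) ∨ x4 ∨ x3   [De Morgan]
≡ ((¬x4 ∨ ¬x3 ∨ x2) ∧ ¬x1) ∨ x4 ∨ x3   [double negation]
≡ (¬x4 ∨ ¬x3 ∨ x2 ∨ x4 ∨ x3) ∧ (¬x1 ∨ x4 ∨ x3)   [distribute ∨ over ∧]
≡ ¬x1 ∨ x4 ∨ x3   [simplify]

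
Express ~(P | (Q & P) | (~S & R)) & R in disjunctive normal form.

~P & S & R

~(P | (Q & P) | (~S & R)) & R
≡ ~P & ~(Q & P) & ~(~S & R) & R   — De Morgan
≡ ~P & (~Q | ~P) & ~(~S & R) & R   — De Morgan
≡ ~P & (~Q | ~P) & (~~S | ~R) & R   — De Morgan
≡ ~P & (~Q | ~P) & (S | ~R) & R   — double negation
≡ (~P & ~Q & S & R) | (~P & ~Q & ~R & R) | (~P & ~P & S & R) | (~P & ~P & ~R & R)   — distribute & over |
≡ ~P & S & R   — simplify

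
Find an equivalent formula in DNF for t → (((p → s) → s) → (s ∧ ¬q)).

¬t ∨ (¬p ∧ ¬s) ∨ (s ∧ ¬q)

t → (((p → s) → s) → (s ∧ ¬q))
⇔ ¬t ∨ (((p → s) → s) → (s ∧ ¬q))   — eliminate →
⇔ ¬t ∨ ¬((p → s) → s) ∨ (s ∧ ¬q)   — eliminate →
⇔ ¬t ∨ ¬(¬(p → s) ∨ s) ∨ (s ∧ ¬q)   — eliminate →
⇔ ¬t ∨ ¬(¬(¬p ∨ s) ∨ s) ∨ (s ∧ ¬q)   — eliminate →
⇔ ¬t ∨ (¬¬(¬p ∨ s) ∧ ¬s) ∨ (s ∧ ¬q)   — De Morgan
⇔ ¬t ∨ ((¬p ∨ s) ∧ ¬s) ∨ (s ∧ ¬q)   — double negation
⇔ ¬t ∨ (¬p ∧ ¬s) ∨ (s ∧ ¬s) ∨ (s ∧ ¬q)   — distribute ∧ over ∨
⇔ ¬t ∨ (¬p ∧ ¬s) ∨ (s ∧ ¬q)   — simplify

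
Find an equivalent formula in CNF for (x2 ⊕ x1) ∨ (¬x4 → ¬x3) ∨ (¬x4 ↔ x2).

(x2 ⊕ x1) ∨ (¬x4 → ¬x3) ∨ (¬x4 ↔ x2)
≡ ((x2 ∨ x1) ∧ ¬(x2 ∧ x1)) ∨ (¬x4 → ¬x3) ∨ (¬x4 ↔ x2)   [expand ⊕]
≡ ((x2 ∨ x1) ∧ ¬(x2 ∧ x1)) ∨ ¬¬x4 ∨ ¬x3 ∨ (¬x4 ↔ x2)   [eliminate →]
≡ ((x2 ∨ x1) ∧ ¬(x2 ∧ x1)) ∨ ¬¬x4 ∨ ¬x3 ∨ ((¬x4 → x2) ∧ (x2 → ¬x4))   [eliminate ↔]
≡ ((x2 ∨ x1) ∧ ¬(x2 ∧ x1)) ∨ ¬¬x4 ∨ ¬x3 ∨ ((¬¬x4 ∨ x2) ∧ (x2 → ¬x4))   [eliminate →]
≡ ((x2 ∨ x1) ∧ ¬(x2 ∧ x1)) ∨ ¬¬x4 ∨ ¬x3 ∨ ((¬¬x4 ∨ x2) ∧ (¬x2 ∨ ¬x4))   [eliminate →]
≡ ((x2 ∨ x1) ∧ (¬x2 ∨ ¬x1)) ∨ ¬¬x4 ∨ ¬x3 ∨ ((¬¬x4 ∨ x2) ∧ (¬x2 ∨ ¬x4))   [De Morgan]
≡ ((x2 ∨ x1) ∧ (¬x2 ∨ ¬x1)) ∨ x4 ∨ ¬x3 ∨ ((¬¬x4 ∨ x2) ∧ (¬x2 ∨ ¬x4))   [double negation]
≡ ((x2 ∨ x1) ∧ (¬x2 ∨ ¬x1)) ∨ x4 ∨ ¬x3 ∨ ((x4 ∨ x2) ∧ (¬x2 ∨ ¬x4))   [double negation]
≡ (x2 ∨ x1 ∨ x4 ∨ ¬x3 ∨ x4 ∨ x2) ∧ (x2 ∨ x1 ∨ x4 ∨ ¬x3 ∨ ¬x2 ∨ ¬x4) ∧ (¬x2 ∨ ¬x1 ∨ x4 ∨ ¬x3 ∨ x4 ∨ x2) ∧ (¬x2 ∨ ¬x1 ∨ x4 ∨ ¬x3 ∨ ¬x2 ∨ ¬x4)   [distribute ∨ over ∧]
≡ x2 ∨ x1 ∨ x4 ∨ ¬x3   [simplify]

x2 ∨ x1 ∨ x4 ∨ ¬x3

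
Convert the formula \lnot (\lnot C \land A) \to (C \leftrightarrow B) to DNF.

(\lnot C \land A) \lor (\lnot C \land \lnot B) \lor (B \land C)

\lnot (\lnot C \land A) \to (C \leftrightarrow B)
= \lnot \lnot (\lnot C \land A) \lor (C \leftrightarrow B)   [eliminate \to]
= \lnot \lnot (\lnot C \land A) \lor ((C \to B) \land (B \to C))   [eliminate \leftrightarrow]
= \lnot \lnot (\lnot C \land A) \lor ((\lnot C \lor B) \land (B \to C))   [eliminate \to]
= \lnot \lnot (\lnot C \land A) \lor ((\lnot C \lor B) \land (\lnot B \lor C))   [eliminate \to]
= (\lnot C \land A) \lor ((\lnot C \lor B) \land (\lnot B \lor C))   [double negation]
= (\lnot C \land A) \lor (\lnot C \land \lnot B) \lor (\lnot C \land C) \lor (B \land \lnot B) \lor (B \land C)   [distribute \land over \lor]
= (\lnot C \land A) \lor (\lnot C \land \lnot B) \lor (B \land C)   [simplify]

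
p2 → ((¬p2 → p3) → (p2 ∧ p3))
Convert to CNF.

p2 → ((¬p2 → p3) → (p2 ∧ p3))
= ¬p2 ∨ ((¬p2 → p3) → (p2 ∧ p3))   [eliminate →]
= ¬p2 ∨ ¬(¬p2 → p3) ∨ (p2 ∧ p3)   [eliminate →]
= ¬p2 ∨ ¬(¬¬p2 ∨ p3) ∨ (p2 ∧ p3)   [eliminate →]
= ¬p2 ∨ (¬¬¬p2 ∧ ¬p3) ∨ (p2 ∧ p3)   [De Morgan]
= ¬p2 ∨ (¬p2 ∧ ¬p3) ∨ (p2 ∧ p3)   [double negation]
= (¬p2 ∨ ¬p2 ∨ p2) ∧ (¬p2 ∨ ¬p2 ∨ p3) ∧ (¬p2 ∨ ¬p3 ∨ p2) ∧ (¬p2 ∨ ¬p3 ∨ p3)   [distribute ∨ over ∧]
= ¬p2 ∨ p3   [simplify]

¬p2 ∨ p3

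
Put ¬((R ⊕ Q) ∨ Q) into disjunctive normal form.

¬((R ⊕ Q) ∨ Q)
⇔ ¬((R ∧ ¬Q) ∨ (¬R ∧ Q) ∨ Q)   [expand ⊕]
⇔ ¬(R ∧ ¬Q) ∧ ¬(¬R ∧ Q) ∧ ¬Q   [De Morgan]
⇔ (¬R ∨ ¬¬Q) ∧ ¬(¬R ∧ Q) ∧ ¬Q   [De Morgan]
⇔ (¬R ∨ Q) ∧ ¬(¬R ∧ Q) ∧ ¬Q   [double negation]
⇔ (¬R ∨ Q) ∧ (¬¬R ∨ ¬Q) ∧ ¬Q   [De Morgan]
⇔ (¬R ∨ Q) ∧ (R ∨ ¬Q) ∧ ¬Q   [double negation]
⇔ (¬R ∧ R ∧ ¬Q) ∨ (¬R ∧ ¬Q ∧ ¬Q) ∨ (Q ∧ R ∧ ¬Q) ∨ (Q ∧ ¬Q ∧ ¬Q)   [distribute ∧ over ∨]
⇔ ¬R ∧ ¬Q   [simplify]

¬R ∧ ¬Q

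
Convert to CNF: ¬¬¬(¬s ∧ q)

s ∨ ¬q

¬¬¬(¬s ∧ q)
= ¬(¬s ∧ q)   — double negation
= ¬¬s ∨ ¬q   — De Morgan
= s ∨ ¬q   — double negation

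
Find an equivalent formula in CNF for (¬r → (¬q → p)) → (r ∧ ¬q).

¬q ∧ (¬p ∨ r)

(¬r → (¬q → p)) → (r ∧ ¬q)
≡ ¬(¬r → (¬q → p)) ∨ (r ∧ ¬q)   [eliminate →]
≡ ¬(¬¬r ∨ (¬q → p)) ∨ (r ∧ ¬q)   [eliminate →]
≡ ¬(¬¬r ∨ ¬¬q ∨ p) ∨ (r ∧ ¬q)   [eliminate →]
≡ (¬¬¬r ∧ ¬¬¬q ∧ ¬p) ∨ (r ∧ ¬q)   [De Morgan]
≡ (¬r ∧ ¬¬¬q ∧ ¬p) ∨ (r ∧ ¬q)   [double negation]
≡ (¬r ∧ ¬q ∧ ¬p) ∨ (r ∧ ¬q)   [double negation]
≡ (¬r ∨ r) ∧ (¬r ∨ ¬q) ∧ (¬q ∨ r) ∧ (¬q ∨ ¬q) ∧ (¬p ∨ r) ∧ (¬p ∨ ¬q)   [distribute ∨ over ∧]
≡ ¬q ∧ (¬p ∨ r)   [simplify]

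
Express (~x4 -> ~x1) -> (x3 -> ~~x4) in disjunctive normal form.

(~x4 & x1) | ~x3 | x4

(~x4 -> ~x1) -> (x3 -> ~~x4)
⇔ ~(~x4 -> ~x1) | (x3 -> ~~x4)   — eliminate ->
⇔ ~(~~x4 | ~x1) | (x3 -> ~~x4)   — eliminate ->
⇔ ~(~~x4 | ~x1) | ~x3 | ~~x4   — eliminate ->
⇔ (~~~x4 & ~~x1) | ~x3 | ~~x4   — De Morgan
⇔ (~x4 & ~~x1) | ~x3 | ~~x4   — double negation
⇔ (~x4 & x1) | ~x3 | ~~x4   — double negation
⇔ (~x4 & x1) | ~x3 | x4   — double negation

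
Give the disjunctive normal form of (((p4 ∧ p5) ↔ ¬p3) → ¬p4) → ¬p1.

(((p4 ∧ p5) ↔ ¬p3) → ¬p4) → ¬p1
⇔ ¬(((p4 ∧ p5) ↔ ¬p3) → ¬p4) ∨ ¬p1   [eliminate →]
⇔ ¬(¬((p4 ∧ p5) ↔ ¬p3) ∨ ¬p4) ∨ ¬p1   [eliminate →]
⇔ ¬(¬(((p4 ∧ p5) → ¬p3) ∧ (¬p3 → (p4 ∧ p5))) ∨ ¬p4) ∨ ¬p1   [eliminate ↔]
⇔ ¬(¬((¬(p4 ∧ p5) ∨ ¬p3) ∧ (¬p3 → (p4 ∧ p5))) ∨ ¬p4) ∨ ¬p1   [eliminate →]
⇔ ¬(¬((¬(p4 ∧ p5) ∨ ¬p3) ∧ (¬¬p3 ∨ (p4 ∧ p5))) ∨ ¬p4) ∨ ¬p1   [eliminate →]
⇔ (¬¬((¬(p4 ∧ p5) ∨ ¬p3) ∧ (¬¬p3 ∨ (p4 ∧ p5))) ∧ ¬¬p4) ∨ ¬p1   [De Morgan]
⇔ ((¬(p4 ∧ p5) ∨ ¬p3) ∧ (¬¬p3 ∨ (p4 ∧ p5)) ∧ ¬¬p4) ∨ ¬p1   [double negation]
⇔ ((¬p4 ∨ ¬p5 ∨ ¬p3) ∧ (¬¬p3 ∨ (p4 ∧ p5)) ∧ ¬¬p4) ∨ ¬p1   [De Morgan]
⇔ ((¬p4 ∨ ¬p5 ∨ ¬p3) ∧ (p3 ∨ (p4 ∧ p5)) ∧ ¬¬p4) ∨ ¬p1   [double negation]
⇔ ((¬p4 ∨ ¬p5 ∨ ¬p3) ∧ (p3 ∨ (p4 ∧ p5)) ∧ p4) ∨ ¬p1   [double negation]
⇔ (¬p4 ∧ p3 ∧ p4) ∨ (¬p4 ∧ p4 ∧ p5 ∧ p4) ∨ (¬p5 ∧ p3 ∧ p4) ∨ (¬p5 ∧ p4 ∧ p5 ∧ p4) ∨ (¬p3 ∧ p3 ∧ p4) ∨ (¬p3 ∧ p4 ∧ p5 ∧ p4) ∨ ¬p1   [distribute ∧ over ∨]
⇔ (¬p5 ∧ p3 ∧ p4) ∨ (¬p3 ∧ p4 ∧ p5) ∨ ¬p1   [simplify]

(¬p5 ∧ p3 ∧ p4) ∨ (¬p3 ∧ p4 ∧ p5) ∨ ¬p1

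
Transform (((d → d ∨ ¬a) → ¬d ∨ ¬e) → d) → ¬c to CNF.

¬d ∨ ¬c

(((d → d ∨ ¬a) → ¬d ∨ ¬e) → d) → ¬c
≡ ¬(((d → d ∨ ¬a) → ¬d ∨ ¬e) → d) ∨ ¬c   [eliminate →]
≡ ¬(¬((d → d ∨ ¬a) → ¬d ∨ ¬e) ∨ d) ∨ ¬c   [eliminate →]
≡ ¬(¬(¬(d → d ∨ ¬a) ∨ ¬d ∨ ¬e) ∨ d) ∨ ¬c   [eliminate →]
≡ ¬(¬(¬(¬d ∨ d ∨ ¬a) ∨ ¬d ∨ ¬e) ∨ d) ∨ ¬c   [eliminate →]
≡ ¬¬(¬(¬d ∨ d ∨ ¬a) ∨ ¬d ∨ ¬e) ∧ ¬d ∨ ¬c   [De Morgan]
≡ (¬(¬d ∨ d ∨ ¬a) ∨ ¬d ∨ ¬e) ∧ ¬d ∨ ¬c   [double negation]
≡ (¬¬d ∧ ¬d ∧ ¬¬a ∨ ¬d ∨ ¬e) ∧ ¬d ∨ ¬c   [De Morgan]
≡ (d ∧ ¬d ∧ ¬¬a ∨ ¬d ∨ ¬e) ∧ ¬d ∨ ¬c   [double negation]
≡ (d ∧ ¬d ∧ a ∨ ¬d ∨ ¬e) ∧ ¬d ∨ ¬c   [double negation]
≡ (d ∨ ¬d ∨ ¬e ∨ ¬c) ∧ (¬d ∨ ¬d ∨ ¬e ∨ ¬c) ∧ (a ∨ ¬d ∨ ¬e ∨ ¬c) ∧ (¬d ∨ ¬c)   [distribute ∨ over ∧]
≡ ¬d ∨ ¬c   [simplify]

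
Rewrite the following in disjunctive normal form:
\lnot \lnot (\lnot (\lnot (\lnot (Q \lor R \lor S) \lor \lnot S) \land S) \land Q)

\lnot S \land Q

\lnot \lnot (\lnot (\lnot (\lnot (Q \lor R \lor S) \lor \lnot S) \land S) \land Q)
≡ \lnot (\lnot (\lnot (Q \lor R \lor S) \lor \lnot S) \land S) \land Q   [double negation]
≡ (\lnot \lnot (\lnot (Q \lor R \lor S) \lor \lnot S) \lor \lnot S) \land Q   [De Morgan]
≡ (\lnot (Q \lor R \lor S) \lor \lnot S \lor \lnot S) \land Q   [double negation]
≡ ((\lnot Q \land \lnot R \land \lnot S) \lor \lnot S \lor \lnot S) \land Q   [De Morgan]
≡ (\lnot Q \land \lnot R \land \lnot S \land Q) \lor (\lnot S \land Q) \lor (\lnot S \land Q)   [distribute \land over \lor]
≡ \lnot S \land Q   [simplify]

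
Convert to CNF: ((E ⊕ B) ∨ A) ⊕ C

(E ∨ B ∨ A ∨ C) ∧ (¬E ∨ ¬B ∨ A ∨ C) ∧ (¬E ∨ B ∨ ¬C) ∧ (¬B ∨ E ∨ ¬C) ∧ (¬A ∨ ¬C)

((E ⊕ B) ∨ A) ⊕ C
⇔ ((E ⊕ B) ∨ A ∨ C) ∧ ¬(((E ⊕ B) ∨ A) ∧ C)   — expand ⊕
⇔ ((E ∨ B) ∧ ¬(E ∧ B) ∨ A ∨ C) ∧ ¬(((E ⊕ B) ∨ A) ∧ C)   — expand ⊕
⇔ ((E ∨ B) ∧ ¬(E ∧ B) ∨ A ∨ C) ∧ ¬(((E ∨ B) ∧ ¬(E ∧ B) ∨ A) ∧ C)   — expand ⊕
⇔ ((E ∨ B) ∧ (¬E ∨ ¬B) ∨ A ∨ C) ∧ ¬(((E ∨ B) ∧ ¬(E ∧ B) ∨ A) ∧ C)   — De Morgan
⇔ ((E ∨ B) ∧ (¬E ∨ ¬B) ∨ A ∨ C) ∧ (¬((E ∨ B) ∧ ¬(E ∧ B) ∨ A) ∨ ¬C)   — De Morgan
⇔ ((E ∨ B) ∧ (¬E ∨ ¬B) ∨ A ∨ C) ∧ (¬((E ∨ B) ∧ ¬(E ∧ B)) ∧ ¬A ∨ ¬C)   — De Morgan
⇔ ((E ∨ B) ∧ (¬E ∨ ¬B) ∨ A ∨ C) ∧ ((¬(E ∨ B) ∨ ¬¬(E ∧ B)) ∧ ¬A ∨ ¬C)   — De Morgan
⇔ ((E ∨ B) ∧ (¬E ∨ ¬B) ∨ A ∨ C) ∧ ((¬E ∧ ¬B ∨ ¬¬(E ∧ B)) ∧ ¬A ∨ ¬C)   — De Morgan
⇔ ((E ∨ B) ∧ (¬E ∨ ¬B) ∨ A ∨ C) ∧ ((¬E ∧ ¬B ∨ E ∧ B) ∧ ¬A ∨ ¬C)   — double negation
⇔ (E ∨ B ∨ A ∨ C) ∧ (¬E ∨ ¬B ∨ A ∨ C) ∧ (¬E ∨ E ∨ ¬C) ∧ (¬E ∨ B ∨ ¬C) ∧ (¬B ∨ E ∨ ¬C) ∧ (¬B ∨ B ∨ ¬C) ∧ (¬A ∨ ¬C)   — distribute ∨ over ∧
⇔ (E ∨ B ∨ A ∨ C) ∧ (¬E ∨ ¬B ∨ A ∨ C) ∧ (¬E ∨ B ∨ ¬C) ∧ (¬B ∨ E ∨ ¬C) ∧ (¬A ∨ ¬C)   — simplify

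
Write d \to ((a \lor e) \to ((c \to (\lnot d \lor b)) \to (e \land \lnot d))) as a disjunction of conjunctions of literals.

\lnot d \lor (\lnot a \land \lnot e) \lor (c \land d \land \lnot b)

d \to ((a \lor e) \to ((c \to (\lnot d \lor b)) \to (e \land \lnot d)))
≡ \lnot d \lor ((a \lor e) \to ((c \to (\lnot d \lor b)) \to (e \land \lnot d)))   [eliminate \to]
≡ \lnot d \lor \lnot (a \lor e) \lor ((c \to (\lnot d \lor b)) \to (e \land \lnot d))   [eliminate \to]
≡ \lnot d \lor \lnot (a \lor e) \lor \lnot (c \to (\lnot d \lor b)) \lor (e \land \lnot d)   [eliminate \to]
≡ \lnot d \lor \lnot (a \lor e) \lor \lnot (\lnot c \lor \lnot d \lor b) \lor (e \land \lnot d)   [eliminate \to]
≡ \lnot d \lor (\lnot a \land \lnot e) \lor \lnot (\lnot c \lor \lnot d \lor b) \lor (e \land \lnot d)   [De Morgan]
≡ \lnot d \lor (\lnot a \land \lnot e) \lor (\lnot \lnot c \land \lnot \lnot d \land \lnot b) \lor (e \land \lnot d)   [De Morgan]
≡ \lnot d \lor (\lnot a \land \lnot e) \lor (c \land \lnot \lnot d \land \lnot b) \lor (e \land \lnot d)   [double negation]
≡ \lnot d \lor (\lnot a \land \lnot e) \lor (c \land d \land \lnot b) \lor (e \land \lnot d)   [double negation]
≡ \lnot d \lor (\lnot a \land \lnot e) \lor (c \land d \land \lnot b)   [simplify]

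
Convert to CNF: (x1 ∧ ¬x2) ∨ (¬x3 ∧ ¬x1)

(x1 ∨ ¬x3) ∧ (¬x2 ∨ ¬x3) ∧ (¬x2 ∨ ¬x1)

(x1 ∧ ¬x2) ∨ (¬x3 ∧ ¬x1)
⇔ (x1 ∨ ¬x3) ∧ (x1 ∨ ¬x1) ∧ (¬x2 ∨ ¬x3) ∧ (¬x2 ∨ ¬x1)   — distribute ∨ over ∧
⇔ (x1 ∨ ¬x3) ∧ (¬x2 ∨ ¬x3) ∧ (¬x2 ∨ ¬x1)   — simplify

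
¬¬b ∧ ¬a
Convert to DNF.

b ∧ ¬a

¬¬b ∧ ¬a
≡ b ∧ ¬a   [double negation]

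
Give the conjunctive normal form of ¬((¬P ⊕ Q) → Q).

(¬P ∨ Q) ∧ ¬Q

¬((¬P ⊕ Q) → Q)
≡ ¬(¬(¬P ⊕ Q) ∨ Q)   (eliminate →)
≡ ¬(¬((¬P ∨ Q) ∧ ¬(¬P ∧ Q)) ∨ Q)   (expand ⊕)
≡ ¬¬((¬P ∨ Q) ∧ ¬(¬P ∧ Q)) ∧ ¬Q   (De Morgan)
≡ (¬P ∨ Q) ∧ ¬(¬P ∧ Q) ∧ ¬Q   (double negation)
≡ (¬P ∨ Q) ∧ (¬¬P ∨ ¬Q) ∧ ¬Q   (De Morgan)
≡ (¬P ∨ Q) ∧ (P ∨ ¬Q) ∧ ¬Q   (double negation)
≡ (¬P ∨ Q) ∧ ¬Q   (simplify)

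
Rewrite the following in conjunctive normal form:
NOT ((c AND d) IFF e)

(c OR e) AND (d OR e) AND (NOT e OR NOT c OR NOT d)

NOT ((c AND d) IFF e)
≡ NOT (((c AND d) IMPLIES e) AND (e IMPLIES (c AND d)))   — eliminate IFF
≡ NOT ((NOT (c AND d) OR e) AND (e IMPLIES (c AND d)))   — eliminate IMPLIES
≡ NOT ((NOT (c AND d) OR e) AND (NOT e OR (c AND d)))   — eliminate IMPLIES
≡ NOT (NOT (c AND d) OR e) OR NOT (NOT e OR (c AND d))   — De Morgan
≡ (NOT NOT (c AND d) AND NOT e) OR NOT (NOT e OR (c AND d))   — De Morgan
≡ (c AND d AND NOT e) OR NOT (NOT e OR (c AND d))   — double negation
≡ (c AND d AND NOT e) OR (NOT NOT e AND NOT (c AND d))   — De Morgan
≡ (c AND d AND NOT e) OR (e AND NOT (c AND d))   — double negation
≡ (c AND d AND NOT e) OR (e AND (NOT c OR NOT d))   — De Morgan
≡ (c OR e) AND (c OR NOT c OR NOT d) AND (d OR e) AND (d OR NOT c OR NOT d) AND (NOT e OR e) AND (NOT e OR NOT c OR NOT d)   — distribute OR over AND
≡ (c OR e) AND (d OR e) AND (NOT e OR NOT c OR NOT d)   — simplify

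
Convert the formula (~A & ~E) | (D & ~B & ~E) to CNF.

(~A | D) & (~A | ~B) & ~E

(~A & ~E) | (D & ~B & ~E)
= (~A | D) & (~A | ~B) & (~A | ~E) & (~E | D) & (~E | ~B) & (~E | ~E)   [distribute | over &]
= (~A | D) & (~A | ~B) & ~E   [simplify]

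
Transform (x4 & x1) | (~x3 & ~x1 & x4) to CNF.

(x4 & x1) | (~x3 & ~x1 & x4)
≡ (x4 | ~x3) & (x4 | ~x1) & (x4 | x4) & (x1 | ~x3) & (x1 | ~x1) & (x1 | x4)   — distribute | over &
≡ x4 & (x1 | ~x3)   — simplify

x4 & (x1 | ~x3)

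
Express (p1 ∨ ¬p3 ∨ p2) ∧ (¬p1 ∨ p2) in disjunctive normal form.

(¬p3 ∧ ¬p1) ∨ p2

(p1 ∨ ¬p3 ∨ p2) ∧ (¬p1 ∨ p2)
≡ (p1 ∧ ¬p1) ∨ (p1 ∧ p2) ∨ (¬p3 ∧ ¬p1) ∨ (¬p3 ∧ p2) ∨ (p2 ∧ ¬p1) ∨ (p2 ∧ p2)
≡ (¬p3 ∧ ¬p1) ∨ p2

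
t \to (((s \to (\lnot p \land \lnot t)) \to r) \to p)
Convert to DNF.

t \to (((s \to (\lnot p \land \lnot t)) \to r) \to p)
⇔ \lnot t \lor (((s \to (\lnot p \land \lnot t)) \to r) \to p)   [eliminate \to]
⇔ \lnot t \lor \lnot ((s \to (\lnot p \land \lnot t)) \to r) \lor p   [eliminate \to]
⇔ \lnot t \lor \lnot (\lnot (s \to (\lnot p \land \lnot t)) \lor r) \lor p   [eliminate \to]
⇔ \lnot t \lor \lnot (\lnot (\lnot s \lor (\lnot p \land \lnot t)) \lor r) \lor p   [eliminate \to]
⇔ \lnot t \lor (\lnot \lnot (\lnot s \lor (\lnot p \land \lnot t)) \land \lnot r) \lor p   [De Morgan]
⇔ \lnot t \lor ((\lnot s \lor (\lnot p \land \lnot t)) \land \lnot r) \lor p   [double negation]
⇔ \lnot t \lor (\lnot s \land \lnot r) \lor (\lnot p \land \lnot t \land \lnot r) \lor p   [distribute \land over \lor]
⇔ \lnot t \lor (\lnot s \land \lnot r) \lor p   [simplify]

\lnot t \lor (\lnot s \land \lnot r) \lor p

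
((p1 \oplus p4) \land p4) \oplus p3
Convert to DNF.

((p1 \oplus p4) \land p4) \oplus p3
≡ ((p1 \oplus p4) \land p4 \land \lnot p3) \lor (\lnot ((p1 \oplus p4) \land p4) \land p3)   — expand \oplus
≡ (((p1 \land \lnot p4) \lor (\lnot p1 \land p4)) \land p4 \land \lnot p3) \lor (\lnot ((p1 \oplus p4) \land p4) \land p3)   — expand \oplus
≡ (((p1 \land \lnot p4) \lor (\lnot p1 \land p4)) \land p4 \land \lnot p3) \lor (\lnot (((p1 \land \lnot p4) \lor (\lnot p1 \land p4)) \land p4) \land p3)   — expand \oplus
≡ (((p1 \land \lnot p4) \lor (\lnot p1 \land p4)) \land p4 \land \lnot p3) \lor ((\lnot ((p1 \land \lnot p4) \lor (\lnot p1 \land p4)) \lor \lnot p4) \land p3)   — De Morgan
≡ (((p1 \land \lnot p4) \lor (\lnot p1 \land p4)) \land p4 \land \lnot p3) \lor (((\lnot (p1 \land \lnot p4) \land \lnot (\lnot p1 \land p4)) \lor \lnot p4) \land p3)   — De Morgan
≡ (((p1 \land \lnot p4) \lor (\lnot p1 \land p4)) \land p4 \land \lnot p3) \lor ((((\lnot p1 \lor \lnot \lnot p4) \land \lnot (\lnot p1 \land p4)) \lor \lnot p4) \land p3)   — De Morgan
≡ (((p1 \land \lnot p4) \lor (\lnot p1 \land p4)) \land p4 \land \lnot p3) \lor ((((\lnot p1 \lor p4) \land \lnot (\lnot p1 \land p4)) \lor \lnot p4) \land p3)   — double negation
≡ (((p1 \land \lnot p4) \lor (\lnot p1 \land p4)) \land p4 \land \lnot p3) \lor ((((\lnot p1 \lor p4) \land (\lnot \lnot p1 \lor \lnot p4)) \lor \lnot p4) \land p3)   — De Morgan
≡ (((p1 \land \lnot p4) \lor (\lnot p1 \land p4)) \land p4 \land \lnot p3) \lor ((((\lnot p1 \lor p4) \land (p1 \lor \lnot p4)) \lor \lnot p4) \land p3)   — double negation
≡ (p1 \land \lnot p4 \land p4 \land \lnot p3) \lor (\lnot p1 \land p4 \land p4 \land \lnot p3) \lor (\lnot p1 \land p1 \land p3) \lor (\lnot p1 \land \lnot p4 \land p3) \lor (p4 \land p1 \land p3) \lor (p4 \land \lnot p4 \land p3) \lor (\lnot p4 \land p3)   — distribute \land over \lor
≡ (\lnot p1 \land p4 \land \lnot p3) \lor (p4 \land p1 \land p3) \lor (\lnot p4 \land p3)   — simplify

(\lnot p1 \land p4 \land \lnot p3) \lor (p4 \land p1 \land p3) \lor (\lnot p4 \land p3)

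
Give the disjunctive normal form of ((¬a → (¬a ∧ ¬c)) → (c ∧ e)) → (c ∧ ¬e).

((¬a → (¬a ∧ ¬c)) → (c ∧ e)) → (c ∧ ¬e)
≡ ¬((¬a → (¬a ∧ ¬c)) → (c ∧ e)) ∨ (c ∧ ¬e)
≡ ¬(¬(¬a → (¬a ∧ ¬c)) ∨ (c ∧ e)) ∨ (c ∧ ¬e)
≡ ¬(¬(¬¬a ∨ (¬a ∧ ¬c)) ∨ (c ∧ e)) ∨ (c ∧ ¬e)
≡ (¬¬(¬¬a ∨ (¬a ∧ ¬c)) ∧ ¬(c ∧ e)) ∨ (c ∧ ¬e)
≡ ((¬¬a ∨ (¬a ∧ ¬c)) ∧ ¬(c ∧ e)) ∨ (c ∧ ¬e)
≡ ((a ∨ (¬a ∧ ¬c)) ∧ ¬(c ∧ e)) ∨ (c ∧ ¬e)
≡ ((a ∨ (¬a ∧ ¬c)) ∧ (¬c ∨ ¬e)) ∨ (c ∧ ¬e)
≡ (a ∧ ¬c) ∨ (a ∧ ¬e) ∨ (¬a ∧ ¬c ∧ ¬c) ∨ (¬a ∧ ¬c ∧ ¬e) ∨ (c ∧ ¬e)
≡ (a ∧ ¬c) ∨ (a ∧ ¬e) ∨ (¬a ∧ ¬c) ∨ (c ∧ ¬e)

(a ∧ ¬c) ∨ (a ∧ ¬e) ∨ (¬a ∧ ¬c) ∨ (c ∧ ¬e)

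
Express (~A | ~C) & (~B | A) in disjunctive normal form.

(~A & ~B) | (~C & ~B) | (~C & A)

(~A | ~C) & (~B | A)
⇔ (~A & ~B) | (~A & A) | (~C & ~B) | (~C & A)   (distribute & over |)
⇔ (~A & ~B) | (~C & ~B) | (~C & A)   (simplify)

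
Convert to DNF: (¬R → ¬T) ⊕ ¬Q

(R ∧ Q) ∨ (¬T ∧ Q) ∨ (¬R ∧ T ∧ ¬Q)

(¬R → ¬T) ⊕ ¬Q
⇔ ((¬R → ¬T) ∧ ¬¬Q) ∨ (¬(¬R → ¬T) ∧ ¬Q)   (expand ⊕)
⇔ ((¬¬R ∨ ¬T) ∧ ¬¬Q) ∨ (¬(¬R → ¬T) ∧ ¬Q)   (eliminate →)
⇔ ((¬¬R ∨ ¬T) ∧ ¬¬Q) ∨ (¬(¬¬R ∨ ¬T) ∧ ¬Q)   (eliminate →)
⇔ ((R ∨ ¬T) ∧ ¬¬Q) ∨ (¬(¬¬R ∨ ¬T) ∧ ¬Q)   (double negation)
⇔ ((R ∨ ¬T) ∧ Q) ∨ (¬(¬¬R ∨ ¬T) ∧ ¬Q)   (double negation)
⇔ ((R ∨ ¬T) ∧ Q) ∨ (¬¬¬R ∧ ¬¬T ∧ ¬Q)   (De Morgan)
⇔ ((R ∨ ¬T) ∧ Q) ∨ (¬R ∧ ¬¬T ∧ ¬Q)   (double negation)
⇔ ((R ∨ ¬T) ∧ Q) ∨ (¬R ∧ T ∧ ¬Q)   (double negation)
⇔ (R ∧ Q) ∨ (¬T ∧ Q) ∨ (¬R ∧ T ∧ ¬Q)   (distribute ∧ over ∨)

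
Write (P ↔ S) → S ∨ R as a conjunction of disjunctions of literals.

(P ↔ S) → S ∨ R
⇔ ¬(P ↔ S) ∨ S ∨ R   — eliminate →
⇔ ¬((P → S) ∧ (S → P)) ∨ S ∨ R   — eliminate ↔
⇔ ¬((¬P ∨ S) ∧ (S → P)) ∨ S ∨ R   — eliminate →
⇔ ¬((¬P ∨ S) ∧ (¬S ∨ P)) ∨ S ∨ R   — eliminate →
⇔ ¬(¬P ∨ S) ∨ ¬(¬S ∨ P) ∨ S ∨ R   — De Morgan
⇔ ¬¬P ∧ ¬S ∨ ¬(¬S ∨ P) ∨ S ∨ R   — De Morgan
⇔ P ∧ ¬S ∨ ¬(¬S ∨ P) ∨ S ∨ R   — double negation
⇔ P ∧ ¬S ∨ ¬¬S ∧ ¬P ∨ S ∨ R   — De Morgan
⇔ P ∧ ¬S ∨ S ∧ ¬P ∨ S ∨ R   — double negation
⇔ (P ∨ S ∨ S ∨ R) ∧ (P ∨ ¬P ∨ S ∨ R) ∧ (¬S ∨ S ∨ S ∨ R) ∧ (¬S ∨ ¬P ∨ S ∨ R)   — distribute ∨ over ∧
⇔ P ∨ S ∨ R   — simplify

P ∨ S ∨ R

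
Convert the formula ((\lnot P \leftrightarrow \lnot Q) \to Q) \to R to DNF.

((\lnot P \leftrightarrow \lnot Q) \to Q) \to R
≡ \lnot ((\lnot P \leftrightarrow \lnot Q) \to Q) \lor R   [eliminate \to]
≡ \lnot (\lnot (\lnot P \leftrightarrow \lnot Q) \lor Q) \lor R   [eliminate \to]
≡ \lnot (\lnot ((\lnot P \to \lnot Q) \land (\lnot Q \to \lnot P)) \lor Q) \lor R   [eliminate \leftrightarrow]
≡ \lnot (\lnot ((\lnot \lnot P \lor \lnot Q) \land (\lnot Q \to \lnot P)) \lor Q) \lor R   [eliminate \to]
≡ \lnot (\lnot ((\lnot \lnot P \lor \lnot Q) \land (\lnot \lnot Q \lor \lnot P)) \lor Q) \lor R   [eliminate \to]
≡ (\lnot \lnot ((\lnot \lnot P \lor \lnot Q) \land (\lnot \lnot Q \lor \lnot P)) \land \lnot Q) \lor R   [De Morgan]
≡ ((\lnot \lnot P \lor \lnot Q) \land (\lnot \lnot Q \lor \lnot P) \land \lnot Q) \lor R   [double negation]
≡ ((P \lor \lnot Q) \land (\lnot \lnot Q \lor \lnot P) \land \lnot Q) \lor R   [double negation]
≡ ((P \lor \lnot Q) \land (Q \lor \lnot P) \land \lnot Q) \lor R   [double negation]
≡ (P \land Q \land \lnot Q) \lor (P \land \lnot P \land \lnot Q) \lor (\lnot Q \land Q \land \lnot Q) \lor (\lnot Q \land \lnot P \land \lnot Q) \lor R   [distribute \land over \lor]
≡ (\lnot Q \land \lnot P) \lor R   [simplify]

(\lnot Q \land \lnot P) \lor R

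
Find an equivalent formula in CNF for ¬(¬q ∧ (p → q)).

q ∨ p

¬(¬q ∧ (p → q))
≡ ¬(¬q ∧ (¬p ∨ q))   [eliminate →]
≡ ¬¬q ∨ ¬(¬p ∨ q)   [De Morgan]
≡ q ∨ ¬(¬p ∨ q)   [double negation]
≡ q ∨ (¬¬p ∧ ¬q)   [De Morgan]
≡ q ∨ (p ∧ ¬q)   [double negation]
≡ (q ∨ p) ∧ (q ∨ ¬q)   [distribute ∨ over ∧]
≡ q ∨ p   [simplify]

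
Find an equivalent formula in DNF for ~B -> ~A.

~B -> ~A
⇔ ~~B | ~A   [eliminate ->]
⇔ B | ~A   [double negation]

B | ~A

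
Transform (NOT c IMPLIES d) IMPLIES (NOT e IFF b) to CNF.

(NOT c IMPLIES d) IMPLIES (NOT e IFF b)
⇔ NOT (NOT c IMPLIES d) OR (NOT e IFF b)   (eliminate IMPLIES)
⇔ NOT (NOT NOT c OR d) OR (NOT e IFF b)   (eliminate IMPLIES)
⇔ NOT (NOT NOT c OR d) OR ((NOT e IMPLIES b) AND (b IMPLIES NOT e))   (eliminate IFF)
⇔ NOT (NOT NOT c OR d) OR ((NOT NOT e OR b) AND (b IMPLIES NOT e))   (eliminate IMPLIES)
⇔ NOT (NOT NOT c OR d) OR ((NOT NOT e OR b) AND (NOT b OR NOT e))   (eliminate IMPLIES)
⇔ (NOT NOT NOT c AND NOT d) OR ((NOT NOT e OR b) AND (NOT b OR NOT e))   (De Morgan)
⇔ (NOT c AND NOT d) OR ((NOT NOT e OR b) AND (NOT b OR NOT e))   (double negation)
⇔ (NOT c AND NOT d) OR ((e OR b) AND (NOT b OR NOT e))   (double negation)
⇔ (NOT c OR e OR b) AND (NOT c OR NOT b OR NOT e) AND (NOT d OR e OR b) AND (NOT d OR NOT b OR NOT e)   (distribute OR over AND)

(NOT c OR e OR b) AND (NOT c OR NOT b OR NOT e) AND (NOT d OR e OR b) AND (NOT d OR NOT b OR NOT e)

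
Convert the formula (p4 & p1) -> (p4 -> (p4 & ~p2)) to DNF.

(p4 & p1) -> (p4 -> (p4 & ~p2))
= ~(p4 & p1) | (p4 -> (p4 & ~p2))   [eliminate ->]
= ~(p4 & p1) | ~p4 | (p4 & ~p2)   [eliminate ->]
= ~p4 | ~p1 | ~p4 | (p4 & ~p2)   [De Morgan]
= ~p4 | ~p1 | (p4 & ~p2)   [simplify]

~p4 | ~p1 | (p4 & ~p2)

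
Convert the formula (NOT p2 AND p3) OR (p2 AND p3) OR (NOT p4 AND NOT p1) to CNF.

(p3 OR NOT p4) AND (p3 OR NOT p1)

(NOT p2 AND p3) OR (p2 AND p3) OR (NOT p4 AND NOT p1)
≡ (NOT p2 OR p2 OR NOT p4) AND (NOT p2 OR p2 OR NOT p1) AND (NOT p2 OR p3 OR NOT p4) AND (NOT p2 OR p3 OR NOT p1) AND (p3 OR p2 OR NOT p4) AND (p3 OR p2 OR NOT p1) AND (p3 OR p3 OR NOT p4) AND (p3 OR p3 OR NOT p1)   [distribute OR over AND]
≡ (p3 OR NOT p4) AND (p3 OR NOT p1)   [simplify]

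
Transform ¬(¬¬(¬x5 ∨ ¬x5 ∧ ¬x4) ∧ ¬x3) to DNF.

x5 ∨ x3

¬(¬¬(¬x5 ∨ ¬x5 ∧ ¬x4) ∧ ¬x3)
= ¬¬¬(¬x5 ∨ ¬x5 ∧ ¬x4) ∨ ¬¬x3   [De Morgan]
= ¬(¬x5 ∨ ¬x5 ∧ ¬x4) ∨ ¬¬x3   [double negation]
= ¬¬x5 ∧ ¬(¬x5 ∧ ¬x4) ∨ ¬¬x3   [De Morgan]
= x5 ∧ ¬(¬x5 ∧ ¬x4) ∨ ¬¬x3   [double negation]
= x5 ∧ (¬¬x5 ∨ ¬¬x4) ∨ ¬¬x3   [De Morgan]
= x5 ∧ (x5 ∨ ¬¬x4) ∨ ¬¬x3   [double negation]
= x5 ∧ (x5 ∨ x4) ∨ ¬¬x3   [double negation]
= x5 ∧ (x5 ∨ x4) ∨ x3   [double negation]
= x5 ∧ x5 ∨ x5 ∧ x4 ∨ x3   [distribute ∧ over ∨]
= x5 ∨ x3   [simplify]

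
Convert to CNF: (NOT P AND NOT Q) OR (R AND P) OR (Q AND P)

(NOT P AND NOT Q) OR (R AND P) OR (Q AND P)
= (NOT P OR R OR Q) AND (NOT P OR R OR P) AND (NOT P OR P OR Q) AND (NOT P OR P OR P) AND (NOT Q OR R OR Q) AND (NOT Q OR R OR P) AND (NOT Q OR P OR Q) AND (NOT Q OR P OR P)   — distribute OR over AND
= (NOT P OR R OR Q) AND (NOT Q OR P)   — simplify

(NOT P OR R OR Q) AND (NOT Q OR P)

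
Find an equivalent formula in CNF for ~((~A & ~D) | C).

(A | D) & ~C

~((~A & ~D) | C)
⇔ ~(~A & ~D) & ~C   [De Morgan]
⇔ (~~A | ~~D) & ~C   [De Morgan]
⇔ (A | ~~D) & ~C   [double negation]
⇔ (A | D) & ~C   [double negation]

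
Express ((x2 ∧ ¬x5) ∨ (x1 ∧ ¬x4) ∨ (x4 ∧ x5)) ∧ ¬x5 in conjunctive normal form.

((x2 ∧ ¬x5) ∨ (x1 ∧ ¬x4) ∨ (x4 ∧ x5)) ∧ ¬x5
≡ (x2 ∨ x1 ∨ x4) ∧ (x2 ∨ x1 ∨ x5) ∧ (x2 ∨ ¬x4 ∨ x4) ∧ (x2 ∨ ¬x4 ∨ x5) ∧ (¬x5 ∨ x1 ∨ x4) ∧ (¬x5 ∨ x1 ∨ x5) ∧ (¬x5 ∨ ¬x4 ∨ x4) ∧ (¬x5 ∨ ¬x4 ∨ x5) ∧ ¬x5   (distribute ∨ over ∧)
≡ (x2 ∨ x1 ∨ x4) ∧ (x2 ∨ x1 ∨ x5) ∧ (x2 ∨ ¬x4 ∨ x5) ∧ ¬x5   (simplify)

(x2 ∨ x1 ∨ x4) ∧ (x2 ∨ x1 ∨ x5) ∧ (x2 ∨ ¬x4 ∨ x5) ∧ ¬x5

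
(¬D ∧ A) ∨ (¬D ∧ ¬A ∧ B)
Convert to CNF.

¬D ∧ (A ∨ B)

(¬D ∧ A) ∨ (¬D ∧ ¬A ∧ B)
⇔ (¬D ∨ ¬D) ∧ (¬D ∨ ¬A) ∧ (¬D ∨ B) ∧ (A ∨ ¬D) ∧ (A ∨ ¬A) ∧ (A ∨ B)   [distribute ∨ over ∧]
⇔ ¬D ∧ (A ∨ B)   [simplify]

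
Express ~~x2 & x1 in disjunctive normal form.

~~x2 & x1
≡ x2 & x1   [double negation]

x2 & x1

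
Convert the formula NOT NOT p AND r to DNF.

NOT NOT p AND r
⇔ p AND r   [double negation]

p AND r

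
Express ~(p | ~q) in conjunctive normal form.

~(p | ~q)
≡ ~p & ~~q   [De Morgan]
≡ ~p & q   [double negation]

~p & q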